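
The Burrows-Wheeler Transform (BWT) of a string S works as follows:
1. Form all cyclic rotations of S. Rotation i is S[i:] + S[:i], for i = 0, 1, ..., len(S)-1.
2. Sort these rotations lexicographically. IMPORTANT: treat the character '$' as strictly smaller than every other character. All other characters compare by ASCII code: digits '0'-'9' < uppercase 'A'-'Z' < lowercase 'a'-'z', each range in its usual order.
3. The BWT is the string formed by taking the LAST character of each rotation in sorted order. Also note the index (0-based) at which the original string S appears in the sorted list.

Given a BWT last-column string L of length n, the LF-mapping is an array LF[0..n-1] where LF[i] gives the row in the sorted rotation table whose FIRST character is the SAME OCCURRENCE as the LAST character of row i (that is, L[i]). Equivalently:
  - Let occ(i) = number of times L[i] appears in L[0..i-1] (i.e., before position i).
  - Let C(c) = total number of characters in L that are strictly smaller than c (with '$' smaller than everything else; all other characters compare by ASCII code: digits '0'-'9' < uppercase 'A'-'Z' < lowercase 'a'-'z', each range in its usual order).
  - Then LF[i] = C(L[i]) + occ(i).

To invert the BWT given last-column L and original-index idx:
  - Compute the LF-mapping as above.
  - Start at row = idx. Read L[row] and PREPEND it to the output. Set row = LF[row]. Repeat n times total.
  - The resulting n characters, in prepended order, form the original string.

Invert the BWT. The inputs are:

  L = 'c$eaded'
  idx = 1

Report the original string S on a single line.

LF mapping: 2 0 5 1 3 6 4
Walk LF starting at row 1, prepending L[row]:
  step 1: row=1, L[1]='$', prepend. Next row=LF[1]=0
  step 2: row=0, L[0]='c', prepend. Next row=LF[0]=2
  step 3: row=2, L[2]='e', prepend. Next row=LF[2]=5
  step 4: row=5, L[5]='e', prepend. Next row=LF[5]=6
  step 5: row=6, L[6]='d', prepend. Next row=LF[6]=4
  step 6: row=4, L[4]='d', prepend. Next row=LF[4]=3
  step 7: row=3, L[3]='a', prepend. Next row=LF[3]=1
Reversed output: addeec$

Answer: addeec$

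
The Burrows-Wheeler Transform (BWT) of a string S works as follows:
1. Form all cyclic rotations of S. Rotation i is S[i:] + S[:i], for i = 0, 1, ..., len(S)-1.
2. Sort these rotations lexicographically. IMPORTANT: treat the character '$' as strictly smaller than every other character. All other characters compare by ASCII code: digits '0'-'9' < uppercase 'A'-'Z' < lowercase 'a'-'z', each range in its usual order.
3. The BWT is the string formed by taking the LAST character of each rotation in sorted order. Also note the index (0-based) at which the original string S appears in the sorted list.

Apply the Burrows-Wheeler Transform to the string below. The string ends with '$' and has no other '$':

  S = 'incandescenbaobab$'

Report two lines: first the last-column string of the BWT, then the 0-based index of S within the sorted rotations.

All 18 rotations (rotation i = S[i:]+S[:i]):
  rot[0] = incandescenbaobab$
  rot[1] = ncandescenbaobab$i
  rot[2] = candescenbaobab$in
  rot[3] = andescenbaobab$inc
  rot[4] = ndescenbaobab$inca
  rot[5] = descenbaobab$incan
  rot[6] = escenbaobab$incand
  rot[7] = scenbaobab$incande
  rot[8] = cenbaobab$incandes
  rot[9] = enbaobab$incandesc
  rot[10] = nbaobab$incandesce
  rot[11] = baobab$incandescen
  rot[12] = aobab$incandescenb
  rot[13] = obab$incandescenba
  rot[14] = bab$incandescenbao
  rot[15] = ab$incandescenbaob
  rot[16] = b$incandescenbaoba
  rot[17] = $incandescenbaobab
Sorted (with $ < everything):
  sorted[0] = $incandescenbaobab  (last char: 'b')
  sorted[1] = ab$incandescenbaob  (last char: 'b')
  sorted[2] = andescenbaobab$inc  (last char: 'c')
  sorted[3] = aobab$incandescenb  (last char: 'b')
  sorted[4] = b$incandescenbaoba  (last char: 'a')
  sorted[5] = bab$incandescenbao  (last char: 'o')
  sorted[6] = baobab$incandescen  (last char: 'n')
  sorted[7] = candescenbaobab$in  (last char: 'n')
  sorted[8] = cenbaobab$incandes  (last char: 's')
  sorted[9] = descenbaobab$incan  (last char: 'n')
  sorted[10] = enbaobab$incandesc  (last char: 'c')
  sorted[11] = escenbaobab$incand  (last char: 'd')
  sorted[12] = incandescenbaobab$  (last char: '$')
  sorted[13] = nbaobab$incandesce  (last char: 'e')
  sorted[14] = ncandescenbaobab$i  (last char: 'i')
  sorted[15] = ndescenbaobab$inca  (last char: 'a')
  sorted[16] = obab$incandescenba  (last char: 'a')
  sorted[17] = scenbaobab$incande  (last char: 'e')
Last column: bbcbaonnsncd$eiaae
Original string S is at sorted index 12

Answer: bbcbaonnsncd$eiaae
12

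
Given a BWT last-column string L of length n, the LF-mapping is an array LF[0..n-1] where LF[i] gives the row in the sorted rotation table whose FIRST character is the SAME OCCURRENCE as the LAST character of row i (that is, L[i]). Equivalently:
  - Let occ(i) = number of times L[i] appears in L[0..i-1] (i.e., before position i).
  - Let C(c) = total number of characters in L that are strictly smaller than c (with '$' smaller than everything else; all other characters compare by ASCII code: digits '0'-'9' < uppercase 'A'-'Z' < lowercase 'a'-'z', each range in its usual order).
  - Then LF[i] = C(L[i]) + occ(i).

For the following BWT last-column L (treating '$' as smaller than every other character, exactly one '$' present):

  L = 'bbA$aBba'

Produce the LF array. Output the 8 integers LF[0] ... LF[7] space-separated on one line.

Char counts: '$':1, 'A':1, 'B':1, 'a':2, 'b':3
C (first-col start): C('$')=0, C('A')=1, C('B')=2, C('a')=3, C('b')=5
L[0]='b': occ=0, LF[0]=C('b')+0=5+0=5
L[1]='b': occ=1, LF[1]=C('b')+1=5+1=6
L[2]='A': occ=0, LF[2]=C('A')+0=1+0=1
L[3]='$': occ=0, LF[3]=C('$')+0=0+0=0
L[4]='a': occ=0, LF[4]=C('a')+0=3+0=3
L[5]='B': occ=0, LF[5]=C('B')+0=2+0=2
L[6]='b': occ=2, LF[6]=C('b')+2=5+2=7
L[7]='a': occ=1, LF[7]=C('a')+1=3+1=4

Answer: 5 6 1 0 3 2 7 4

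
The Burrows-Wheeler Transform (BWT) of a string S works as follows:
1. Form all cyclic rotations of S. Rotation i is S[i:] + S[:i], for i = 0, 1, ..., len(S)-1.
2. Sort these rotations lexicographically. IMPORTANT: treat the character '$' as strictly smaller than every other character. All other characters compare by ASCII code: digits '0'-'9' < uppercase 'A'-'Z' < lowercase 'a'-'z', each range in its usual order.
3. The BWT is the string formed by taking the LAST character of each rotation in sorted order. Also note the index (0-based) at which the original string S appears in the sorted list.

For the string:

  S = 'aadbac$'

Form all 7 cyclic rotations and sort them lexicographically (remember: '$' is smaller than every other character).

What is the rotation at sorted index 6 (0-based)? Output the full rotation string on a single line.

Answer: dbac$aa

Derivation:
All 7 rotations (rotation i = S[i:]+S[:i]):
  rot[0] = aadbac$
  rot[1] = adbac$a
  rot[2] = dbac$aa
  rot[3] = bac$aad
  rot[4] = ac$aadb
  rot[5] = c$aadba
  rot[6] = $aadbac
Sorted (with $ < everything):
  sorted[0] = $aadbac
  sorted[1] = aadbac$
  sorted[2] = ac$aadb
  sorted[3] = adbac$a
  sorted[4] = bac$aad
  sorted[5] = c$aadba
  sorted[6] = dbac$aa
sorted[6] = dbac$aa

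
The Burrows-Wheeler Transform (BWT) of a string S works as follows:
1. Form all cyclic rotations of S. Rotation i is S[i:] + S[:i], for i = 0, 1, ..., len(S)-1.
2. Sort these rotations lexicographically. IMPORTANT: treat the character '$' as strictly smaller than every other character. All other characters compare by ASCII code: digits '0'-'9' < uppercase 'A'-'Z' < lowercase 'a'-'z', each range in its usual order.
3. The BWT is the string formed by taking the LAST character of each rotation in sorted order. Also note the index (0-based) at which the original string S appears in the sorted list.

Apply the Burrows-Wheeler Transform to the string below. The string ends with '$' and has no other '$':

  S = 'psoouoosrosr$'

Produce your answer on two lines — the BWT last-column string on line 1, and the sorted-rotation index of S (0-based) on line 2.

Answer: rusroo$sspooo
6

Derivation:
All 13 rotations (rotation i = S[i:]+S[:i]):
  rot[0] = psoouoosrosr$
  rot[1] = soouoosrosr$p
  rot[2] = oouoosrosr$ps
  rot[3] = ouoosrosr$pso
  rot[4] = uoosrosr$psoo
  rot[5] = oosrosr$psoou
  rot[6] = osrosr$psoouo
  rot[7] = srosr$psoouoo
  rot[8] = rosr$psoouoos
  rot[9] = osr$psoouoosr
  rot[10] = sr$psoouoosro
  rot[11] = r$psoouoosros
  rot[12] = $psoouoosrosr
Sorted (with $ < everything):
  sorted[0] = $psoouoosrosr  (last char: 'r')
  sorted[1] = oosrosr$psoou  (last char: 'u')
  sorted[2] = oouoosrosr$ps  (last char: 's')
  sorted[3] = osr$psoouoosr  (last char: 'r')
  sorted[4] = osrosr$psoouo  (last char: 'o')
  sorted[5] = ouoosrosr$pso  (last char: 'o')
  sorted[6] = psoouoosrosr$  (last char: '$')
  sorted[7] = r$psoouoosros  (last char: 's')
  sorted[8] = rosr$psoouoos  (last char: 's')
  sorted[9] = soouoosrosr$p  (last char: 'p')
  sorted[10] = sr$psoouoosro  (last char: 'o')
  sorted[11] = srosr$psoouoo  (last char: 'o')
  sorted[12] = uoosrosr$psoo  (last char: 'o')
Last column: rusroo$sspooo
Original string S is at sorted index 6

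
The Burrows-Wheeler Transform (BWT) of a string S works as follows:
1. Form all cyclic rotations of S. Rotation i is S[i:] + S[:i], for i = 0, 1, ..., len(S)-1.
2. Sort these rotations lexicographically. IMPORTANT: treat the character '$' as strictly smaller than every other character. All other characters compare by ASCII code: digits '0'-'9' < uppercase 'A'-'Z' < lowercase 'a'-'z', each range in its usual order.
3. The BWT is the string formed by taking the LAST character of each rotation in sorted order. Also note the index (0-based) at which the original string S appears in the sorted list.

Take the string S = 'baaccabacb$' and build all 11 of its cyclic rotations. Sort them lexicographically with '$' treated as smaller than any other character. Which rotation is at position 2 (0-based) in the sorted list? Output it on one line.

Answer: abacb$baacc

Derivation:
All 11 rotations (rotation i = S[i:]+S[:i]):
  rot[0] = baaccabacb$
  rot[1] = aaccabacb$b
  rot[2] = accabacb$ba
  rot[3] = ccabacb$baa
  rot[4] = cabacb$baac
  rot[5] = abacb$baacc
  rot[6] = bacb$baacca
  rot[7] = acb$baaccab
  rot[8] = cb$baaccaba
  rot[9] = b$baaccabac
  rot[10] = $baaccabacb
Sorted (with $ < everything):
  sorted[0] = $baaccabacb
  sorted[1] = aaccabacb$b
  sorted[2] = abacb$baacc
  sorted[3] = acb$baaccab
  sorted[4] = accabacb$ba
  sorted[5] = b$baaccabac
  sorted[6] = baaccabacb$
  sorted[7] = bacb$baacca
  sorted[8] = cabacb$baac
  sorted[9] = cb$baaccaba
  sorted[10] = ccabacb$baa
sorted[2] = abacb$baacc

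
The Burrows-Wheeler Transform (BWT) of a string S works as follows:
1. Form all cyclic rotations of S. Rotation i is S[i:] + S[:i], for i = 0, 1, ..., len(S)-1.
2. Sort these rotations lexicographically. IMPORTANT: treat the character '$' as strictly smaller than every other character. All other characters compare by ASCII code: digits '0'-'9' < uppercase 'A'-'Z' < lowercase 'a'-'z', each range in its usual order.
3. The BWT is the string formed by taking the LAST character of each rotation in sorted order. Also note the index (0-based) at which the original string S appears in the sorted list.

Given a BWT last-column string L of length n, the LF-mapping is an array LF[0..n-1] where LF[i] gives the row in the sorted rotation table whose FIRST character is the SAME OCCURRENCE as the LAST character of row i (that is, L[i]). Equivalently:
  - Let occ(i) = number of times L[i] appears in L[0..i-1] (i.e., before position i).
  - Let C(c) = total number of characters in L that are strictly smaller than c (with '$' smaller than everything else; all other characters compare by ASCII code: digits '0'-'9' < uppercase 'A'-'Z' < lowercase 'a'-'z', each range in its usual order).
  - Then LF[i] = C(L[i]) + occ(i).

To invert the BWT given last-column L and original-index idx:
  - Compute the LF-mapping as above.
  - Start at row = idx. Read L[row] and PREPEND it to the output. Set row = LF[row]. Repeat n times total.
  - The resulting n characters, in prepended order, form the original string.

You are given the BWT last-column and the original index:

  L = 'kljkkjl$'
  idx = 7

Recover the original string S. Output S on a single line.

LF mapping: 3 6 1 4 5 2 7 0
Walk LF starting at row 7, prepending L[row]:
  step 1: row=7, L[7]='$', prepend. Next row=LF[7]=0
  step 2: row=0, L[0]='k', prepend. Next row=LF[0]=3
  step 3: row=3, L[3]='k', prepend. Next row=LF[3]=4
  step 4: row=4, L[4]='k', prepend. Next row=LF[4]=5
  step 5: row=5, L[5]='j', prepend. Next row=LF[5]=2
  step 6: row=2, L[2]='j', prepend. Next row=LF[2]=1
  step 7: row=1, L[1]='l', prepend. Next row=LF[1]=6
  step 8: row=6, L[6]='l', prepend. Next row=LF[6]=7
Reversed output: lljjkkk$

Answer: lljjkkk$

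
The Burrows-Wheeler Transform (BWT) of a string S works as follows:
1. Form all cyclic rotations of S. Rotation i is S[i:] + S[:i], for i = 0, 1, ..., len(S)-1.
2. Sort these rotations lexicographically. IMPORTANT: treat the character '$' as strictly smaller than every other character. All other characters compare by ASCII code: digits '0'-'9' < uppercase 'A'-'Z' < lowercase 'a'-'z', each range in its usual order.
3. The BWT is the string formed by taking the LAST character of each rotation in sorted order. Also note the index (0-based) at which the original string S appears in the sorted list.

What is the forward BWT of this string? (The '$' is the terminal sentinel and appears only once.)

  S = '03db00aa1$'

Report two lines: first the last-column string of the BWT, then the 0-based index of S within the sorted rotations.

All 10 rotations (rotation i = S[i:]+S[:i]):
  rot[0] = 03db00aa1$
  rot[1] = 3db00aa1$0
  rot[2] = db00aa1$03
  rot[3] = b00aa1$03d
  rot[4] = 00aa1$03db
  rot[5] = 0aa1$03db0
  rot[6] = aa1$03db00
  rot[7] = a1$03db00a
  rot[8] = 1$03db00aa
  rot[9] = $03db00aa1
Sorted (with $ < everything):
  sorted[0] = $03db00aa1  (last char: '1')
  sorted[1] = 00aa1$03db  (last char: 'b')
  sorted[2] = 03db00aa1$  (last char: '$')
  sorted[3] = 0aa1$03db0  (last char: '0')
  sorted[4] = 1$03db00aa  (last char: 'a')
  sorted[5] = 3db00aa1$0  (last char: '0')
  sorted[6] = a1$03db00a  (last char: 'a')
  sorted[7] = aa1$03db00  (last char: '0')
  sorted[8] = b00aa1$03d  (last char: 'd')
  sorted[9] = db00aa1$03  (last char: '3')
Last column: 1b$0a0a0d3
Original string S is at sorted index 2

Answer: 1b$0a0a0d3
2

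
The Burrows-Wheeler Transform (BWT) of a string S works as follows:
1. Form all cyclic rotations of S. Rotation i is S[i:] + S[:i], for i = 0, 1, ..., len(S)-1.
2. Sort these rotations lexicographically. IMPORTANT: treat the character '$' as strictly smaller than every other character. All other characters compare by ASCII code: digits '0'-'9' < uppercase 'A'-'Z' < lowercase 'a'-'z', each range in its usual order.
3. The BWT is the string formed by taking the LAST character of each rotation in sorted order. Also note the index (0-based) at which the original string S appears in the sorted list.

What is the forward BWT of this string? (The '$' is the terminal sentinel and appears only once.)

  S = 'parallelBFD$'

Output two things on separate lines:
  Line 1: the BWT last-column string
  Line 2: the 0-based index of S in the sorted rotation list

Answer: DlFBrplela$a
10

Derivation:
All 12 rotations (rotation i = S[i:]+S[:i]):
  rot[0] = parallelBFD$
  rot[1] = arallelBFD$p
  rot[2] = rallelBFD$pa
  rot[3] = allelBFD$par
  rot[4] = llelBFD$para
  rot[5] = lelBFD$paral
  rot[6] = elBFD$parall
  rot[7] = lBFD$paralle
  rot[8] = BFD$parallel
  rot[9] = FD$parallelB
  rot[10] = D$parallelBF
  rot[11] = $parallelBFD
Sorted (with $ < everything):
  sorted[0] = $parallelBFD  (last char: 'D')
  sorted[1] = BFD$parallel  (last char: 'l')
  sorted[2] = D$parallelBF  (last char: 'F')
  sorted[3] = FD$parallelB  (last char: 'B')
  sorted[4] = allelBFD$par  (last char: 'r')
  sorted[5] = arallelBFD$p  (last char: 'p')
  sorted[6] = elBFD$parall  (last char: 'l')
  sorted[7] = lBFD$paralle  (last char: 'e')
  sorted[8] = lelBFD$paral  (last char: 'l')
  sorted[9] = llelBFD$para  (last char: 'a')
  sorted[10] = parallelBFD$  (last char: '$')
  sorted[11] = rallelBFD$pa  (last char: 'a')
Last column: DlFBrplela$a
Original string S is at sorted index 10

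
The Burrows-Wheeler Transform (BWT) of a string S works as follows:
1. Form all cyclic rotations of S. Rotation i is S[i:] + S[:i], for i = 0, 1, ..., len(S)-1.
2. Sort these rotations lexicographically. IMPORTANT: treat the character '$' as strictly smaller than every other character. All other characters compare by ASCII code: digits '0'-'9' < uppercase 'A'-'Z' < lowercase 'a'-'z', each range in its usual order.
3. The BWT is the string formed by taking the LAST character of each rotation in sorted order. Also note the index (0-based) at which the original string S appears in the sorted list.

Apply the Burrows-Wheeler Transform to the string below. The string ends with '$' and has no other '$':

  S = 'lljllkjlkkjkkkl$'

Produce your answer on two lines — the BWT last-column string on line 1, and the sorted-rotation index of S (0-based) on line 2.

All 16 rotations (rotation i = S[i:]+S[:i]):
  rot[0] = lljllkjlkkjkkkl$
  rot[1] = ljllkjlkkjkkkl$l
  rot[2] = jllkjlkkjkkkl$ll
  rot[3] = llkjlkkjkkkl$llj
  rot[4] = lkjlkkjkkkl$lljl
  rot[5] = kjlkkjkkkl$lljll
  rot[6] = jlkkjkkkl$lljllk
  rot[7] = lkkjkkkl$lljllkj
  rot[8] = kkjkkkl$lljllkjl
  rot[9] = kjkkkl$lljllkjlk
  rot[10] = jkkkl$lljllkjlkk
  rot[11] = kkkl$lljllkjlkkj
  rot[12] = kkl$lljllkjlkkjk
  rot[13] = kl$lljllkjlkkjkk
  rot[14] = l$lljllkjlkkjkkk
  rot[15] = $lljllkjlkkjkkkl
Sorted (with $ < everything):
  sorted[0] = $lljllkjlkkjkkkl  (last char: 'l')
  sorted[1] = jkkkl$lljllkjlkk  (last char: 'k')
  sorted[2] = jlkkjkkkl$lljllk  (last char: 'k')
  sorted[3] = jllkjlkkjkkkl$ll  (last char: 'l')
  sorted[4] = kjkkkl$lljllkjlk  (last char: 'k')
  sorted[5] = kjlkkjkkkl$lljll  (last char: 'l')
  sorted[6] = kkjkkkl$lljllkjl  (last char: 'l')
  sorted[7] = kkkl$lljllkjlkkj  (last char: 'j')
  sorted[8] = kkl$lljllkjlkkjk  (last char: 'k')
  sorted[9] = kl$lljllkjlkkjkk  (last char: 'k')
  sorted[10] = l$lljllkjlkkjkkk  (last char: 'k')
  sorted[11] = ljllkjlkkjkkkl$l  (last char: 'l')
  sorted[12] = lkjlkkjkkkl$lljl  (last char: 'l')
  sorted[13] = lkkjkkkl$lljllkj  (last char: 'j')
  sorted[14] = lljllkjlkkjkkkl$  (last char: '$')
  sorted[15] = llkjlkkjkkkl$llj  (last char: 'j')
Last column: lkklklljkkkllj$j
Original string S is at sorted index 14

Answer: lkklklljkkkllj$j
14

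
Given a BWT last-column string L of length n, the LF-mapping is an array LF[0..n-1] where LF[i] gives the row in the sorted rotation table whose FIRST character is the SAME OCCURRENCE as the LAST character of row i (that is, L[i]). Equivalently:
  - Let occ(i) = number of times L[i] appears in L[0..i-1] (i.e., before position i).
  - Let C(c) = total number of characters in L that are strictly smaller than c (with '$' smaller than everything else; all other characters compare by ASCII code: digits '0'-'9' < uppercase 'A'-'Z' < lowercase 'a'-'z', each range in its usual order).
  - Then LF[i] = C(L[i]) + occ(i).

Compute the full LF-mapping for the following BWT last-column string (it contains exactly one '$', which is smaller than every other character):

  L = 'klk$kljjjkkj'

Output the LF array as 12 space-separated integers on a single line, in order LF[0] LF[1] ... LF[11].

Answer: 5 10 6 0 7 11 1 2 3 8 9 4

Derivation:
Char counts: '$':1, 'j':4, 'k':5, 'l':2
C (first-col start): C('$')=0, C('j')=1, C('k')=5, C('l')=10
L[0]='k': occ=0, LF[0]=C('k')+0=5+0=5
L[1]='l': occ=0, LF[1]=C('l')+0=10+0=10
L[2]='k': occ=1, LF[2]=C('k')+1=5+1=6
L[3]='$': occ=0, LF[3]=C('$')+0=0+0=0
L[4]='k': occ=2, LF[4]=C('k')+2=5+2=7
L[5]='l': occ=1, LF[5]=C('l')+1=10+1=11
L[6]='j': occ=0, LF[6]=C('j')+0=1+0=1
L[7]='j': occ=1, LF[7]=C('j')+1=1+1=2
L[8]='j': occ=2, LF[8]=C('j')+2=1+2=3
L[9]='k': occ=3, LF[9]=C('k')+3=5+3=8
L[10]='k': occ=4, LF[10]=C('k')+4=5+4=9
L[11]='j': occ=3, LF[11]=C('j')+3=1+3=4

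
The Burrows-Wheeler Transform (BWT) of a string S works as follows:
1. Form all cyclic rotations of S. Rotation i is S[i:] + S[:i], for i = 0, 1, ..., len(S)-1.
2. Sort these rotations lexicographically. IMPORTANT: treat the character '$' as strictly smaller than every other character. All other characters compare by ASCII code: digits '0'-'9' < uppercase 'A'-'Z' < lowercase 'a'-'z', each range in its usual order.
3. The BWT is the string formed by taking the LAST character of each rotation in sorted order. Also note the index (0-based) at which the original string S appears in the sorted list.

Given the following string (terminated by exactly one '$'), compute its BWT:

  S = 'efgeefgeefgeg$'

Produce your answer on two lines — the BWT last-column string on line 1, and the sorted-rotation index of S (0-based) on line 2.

All 14 rotations (rotation i = S[i:]+S[:i]):
  rot[0] = efgeefgeefgeg$
  rot[1] = fgeefgeefgeg$e
  rot[2] = geefgeefgeg$ef
  rot[3] = eefgeefgeg$efg
  rot[4] = efgeefgeg$efge
  rot[5] = fgeefgeg$efgee
  rot[6] = geefgeg$efgeef
  rot[7] = eefgeg$efgeefg
  rot[8] = efgeg$efgeefge
  rot[9] = fgeg$efgeefgee
  rot[10] = geg$efgeefgeef
  rot[11] = eg$efgeefgeefg
  rot[12] = g$efgeefgeefge
  rot[13] = $efgeefgeefgeg
Sorted (with $ < everything):
  sorted[0] = $efgeefgeefgeg  (last char: 'g')
  sorted[1] = eefgeefgeg$efg  (last char: 'g')
  sorted[2] = eefgeg$efgeefg  (last char: 'g')
  sorted[3] = efgeefgeefgeg$  (last char: '$')
  sorted[4] = efgeefgeg$efge  (last char: 'e')
  sorted[5] = efgeg$efgeefge  (last char: 'e')
  sorted[6] = eg$efgeefgeefg  (last char: 'g')
  sorted[7] = fgeefgeefgeg$e  (last char: 'e')
  sorted[8] = fgeefgeg$efgee  (last char: 'e')
  sorted[9] = fgeg$efgeefgee  (last char: 'e')
  sorted[10] = g$efgeefgeefge  (last char: 'e')
  sorted[11] = geefgeefgeg$ef  (last char: 'f')
  sorted[12] = geefgeg$efgeef  (last char: 'f')
  sorted[13] = geg$efgeefgeef  (last char: 'f')
Last column: ggg$eegeeeefff
Original string S is at sorted index 3

Answer: ggg$eegeeeefff
3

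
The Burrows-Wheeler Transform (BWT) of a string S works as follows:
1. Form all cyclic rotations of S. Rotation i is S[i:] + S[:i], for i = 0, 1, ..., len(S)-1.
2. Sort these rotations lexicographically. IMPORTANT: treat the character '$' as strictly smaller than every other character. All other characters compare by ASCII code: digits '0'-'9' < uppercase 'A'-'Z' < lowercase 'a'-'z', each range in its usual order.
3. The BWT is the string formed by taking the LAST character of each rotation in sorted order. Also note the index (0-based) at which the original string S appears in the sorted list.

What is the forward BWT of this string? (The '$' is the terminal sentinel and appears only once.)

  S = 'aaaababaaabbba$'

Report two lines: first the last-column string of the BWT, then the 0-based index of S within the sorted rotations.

All 15 rotations (rotation i = S[i:]+S[:i]):
  rot[0] = aaaababaaabbba$
  rot[1] = aaababaaabbba$a
  rot[2] = aababaaabbba$aa
  rot[3] = ababaaabbba$aaa
  rot[4] = babaaabbba$aaaa
  rot[5] = abaaabbba$aaaab
  rot[6] = baaabbba$aaaaba
  rot[7] = aaabbba$aaaabab
  rot[8] = aabbba$aaaababa
  rot[9] = abbba$aaaababaa
  rot[10] = bbba$aaaababaaa
  rot[11] = bba$aaaababaaab
  rot[12] = ba$aaaababaaabb
  rot[13] = a$aaaababaaabbb
  rot[14] = $aaaababaaabbba
Sorted (with $ < everything):
  sorted[0] = $aaaababaaabbba  (last char: 'a')
  sorted[1] = a$aaaababaaabbb  (last char: 'b')
  sorted[2] = aaaababaaabbba$  (last char: '$')
  sorted[3] = aaababaaabbba$a  (last char: 'a')
  sorted[4] = aaabbba$aaaabab  (last char: 'b')
  sorted[5] = aababaaabbba$aa  (last char: 'a')
  sorted[6] = aabbba$aaaababa  (last char: 'a')
  sorted[7] = abaaabbba$aaaab  (last char: 'b')
  sorted[8] = ababaaabbba$aaa  (last char: 'a')
  sorted[9] = abbba$aaaababaa  (last char: 'a')
  sorted[10] = ba$aaaababaaabb  (last char: 'b')
  sorted[11] = baaabbba$aaaaba  (last char: 'a')
  sorted[12] = babaaabbba$aaaa  (last char: 'a')
  sorted[13] = bba$aaaababaaab  (last char: 'b')
  sorted[14] = bbba$aaaababaaa  (last char: 'a')
Last column: ab$abaabaabaaba
Original string S is at sorted index 2

Answer: ab$abaabaabaaba
2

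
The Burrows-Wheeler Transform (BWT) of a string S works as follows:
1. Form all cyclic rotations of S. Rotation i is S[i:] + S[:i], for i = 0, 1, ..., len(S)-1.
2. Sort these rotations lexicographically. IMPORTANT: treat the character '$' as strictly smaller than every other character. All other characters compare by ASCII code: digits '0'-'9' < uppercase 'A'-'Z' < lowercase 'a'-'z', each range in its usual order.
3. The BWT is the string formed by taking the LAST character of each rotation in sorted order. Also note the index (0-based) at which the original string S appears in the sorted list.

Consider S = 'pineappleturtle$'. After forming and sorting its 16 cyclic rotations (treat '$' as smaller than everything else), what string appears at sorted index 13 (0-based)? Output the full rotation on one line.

Answer: tle$pineappletur

Derivation:
All 16 rotations (rotation i = S[i:]+S[:i]):
  rot[0] = pineappleturtle$
  rot[1] = ineappleturtle$p
  rot[2] = neappleturtle$pi
  rot[3] = eappleturtle$pin
  rot[4] = appleturtle$pine
  rot[5] = ppleturtle$pinea
  rot[6] = pleturtle$pineap
  rot[7] = leturtle$pineapp
  rot[8] = eturtle$pineappl
  rot[9] = turtle$pineapple
  rot[10] = urtle$pineapplet
  rot[11] = rtle$pineappletu
  rot[12] = tle$pineappletur
  rot[13] = le$pineappleturt
  rot[14] = e$pineappleturtl
  rot[15] = $pineappleturtle
Sorted (with $ < everything):
  sorted[0] = $pineappleturtle
  sorted[1] = appleturtle$pine
  sorted[2] = e$pineappleturtl
  sorted[3] = eappleturtle$pin
  sorted[4] = eturtle$pineappl
  sorted[5] = ineappleturtle$p
  sorted[6] = le$pineappleturt
  sorted[7] = leturtle$pineapp
  sorted[8] = neappleturtle$pi
  sorted[9] = pineappleturtle$
  sorted[10] = pleturtle$pineap
  sorted[11] = ppleturtle$pinea
  sorted[12] = rtle$pineappletu
  sorted[13] = tle$pineappletur
  sorted[14] = turtle$pineapple
  sorted[15] = urtle$pineapplet
sorted[13] = tle$pineappletur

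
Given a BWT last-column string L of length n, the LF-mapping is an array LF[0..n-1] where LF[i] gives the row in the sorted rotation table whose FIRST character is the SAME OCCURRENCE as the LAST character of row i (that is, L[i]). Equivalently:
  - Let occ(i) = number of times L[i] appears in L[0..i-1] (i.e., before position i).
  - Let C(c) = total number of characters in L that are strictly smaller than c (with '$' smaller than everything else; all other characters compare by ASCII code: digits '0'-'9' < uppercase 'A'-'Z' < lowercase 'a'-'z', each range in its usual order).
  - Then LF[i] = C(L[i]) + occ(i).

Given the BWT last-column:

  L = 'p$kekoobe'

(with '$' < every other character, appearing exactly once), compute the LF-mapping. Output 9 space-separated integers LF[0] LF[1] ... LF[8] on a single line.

Char counts: '$':1, 'b':1, 'e':2, 'k':2, 'o':2, 'p':1
C (first-col start): C('$')=0, C('b')=1, C('e')=2, C('k')=4, C('o')=6, C('p')=8
L[0]='p': occ=0, LF[0]=C('p')+0=8+0=8
L[1]='$': occ=0, LF[1]=C('$')+0=0+0=0
L[2]='k': occ=0, LF[2]=C('k')+0=4+0=4
L[3]='e': occ=0, LF[3]=C('e')+0=2+0=2
L[4]='k': occ=1, LF[4]=C('k')+1=4+1=5
L[5]='o': occ=0, LF[5]=C('o')+0=6+0=6
L[6]='o': occ=1, LF[6]=C('o')+1=6+1=7
L[7]='b': occ=0, LF[7]=C('b')+0=1+0=1
L[8]='e': occ=1, LF[8]=C('e')+1=2+1=3

Answer: 8 0 4 2 5 6 7 1 3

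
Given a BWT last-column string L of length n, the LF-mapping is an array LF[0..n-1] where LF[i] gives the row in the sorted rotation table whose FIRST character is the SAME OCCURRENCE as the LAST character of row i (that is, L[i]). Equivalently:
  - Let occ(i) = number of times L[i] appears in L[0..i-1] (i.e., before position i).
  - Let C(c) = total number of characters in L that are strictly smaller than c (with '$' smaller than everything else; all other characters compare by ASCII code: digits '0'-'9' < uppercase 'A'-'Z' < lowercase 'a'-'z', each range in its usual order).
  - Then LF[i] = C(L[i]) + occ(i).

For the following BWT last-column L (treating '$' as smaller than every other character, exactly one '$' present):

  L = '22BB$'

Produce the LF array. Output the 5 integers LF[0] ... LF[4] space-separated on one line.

Answer: 1 2 3 4 0

Derivation:
Char counts: '$':1, '2':2, 'B':2
C (first-col start): C('$')=0, C('2')=1, C('B')=3
L[0]='2': occ=0, LF[0]=C('2')+0=1+0=1
L[1]='2': occ=1, LF[1]=C('2')+1=1+1=2
L[2]='B': occ=0, LF[2]=C('B')+0=3+0=3
L[3]='B': occ=1, LF[3]=C('B')+1=3+1=4
L[4]='$': occ=0, LF[4]=C('$')+0=0+0=0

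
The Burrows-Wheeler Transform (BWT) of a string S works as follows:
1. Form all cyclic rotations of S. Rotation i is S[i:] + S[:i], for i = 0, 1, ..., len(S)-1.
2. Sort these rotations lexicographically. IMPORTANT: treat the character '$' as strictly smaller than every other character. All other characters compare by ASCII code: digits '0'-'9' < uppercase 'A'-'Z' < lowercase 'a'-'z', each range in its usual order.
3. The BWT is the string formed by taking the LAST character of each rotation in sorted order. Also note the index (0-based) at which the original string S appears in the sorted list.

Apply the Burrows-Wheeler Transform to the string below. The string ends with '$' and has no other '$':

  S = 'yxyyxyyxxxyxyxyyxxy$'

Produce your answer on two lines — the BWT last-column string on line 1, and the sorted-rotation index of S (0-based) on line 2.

Answer: yyyxxxyyyyxyyxyx$xxx
16

Derivation:
All 20 rotations (rotation i = S[i:]+S[:i]):
  rot[0] = yxyyxyyxxxyxyxyyxxy$
  rot[1] = xyyxyyxxxyxyxyyxxy$y
  rot[2] = yyxyyxxxyxyxyyxxy$yx
  rot[3] = yxyyxxxyxyxyyxxy$yxy
  rot[4] = xyyxxxyxyxyyxxy$yxyy
  rot[5] = yyxxxyxyxyyxxy$yxyyx
  rot[6] = yxxxyxyxyyxxy$yxyyxy
  rot[7] = xxxyxyxyyxxy$yxyyxyy
  rot[8] = xxyxyxyyxxy$yxyyxyyx
  rot[9] = xyxyxyyxxy$yxyyxyyxx
  rot[10] = yxyxyyxxy$yxyyxyyxxx
  rot[11] = xyxyyxxy$yxyyxyyxxxy
  rot[12] = yxyyxxy$yxyyxyyxxxyx
  rot[13] = xyyxxy$yxyyxyyxxxyxy
  rot[14] = yyxxy$yxyyxyyxxxyxyx
  rot[15] = yxxy$yxyyxyyxxxyxyxy
  rot[16] = xxy$yxyyxyyxxxyxyxyy
  rot[17] = xy$yxyyxyyxxxyxyxyyx
  rot[18] = y$yxyyxyyxxxyxyxyyxx
  rot[19] = $yxyyxyyxxxyxyxyyxxy
Sorted (with $ < everything):
  sorted[0] = $yxyyxyyxxxyxyxyyxxy  (last char: 'y')
  sorted[1] = xxxyxyxyyxxy$yxyyxyy  (last char: 'y')
  sorted[2] = xxy$yxyyxyyxxxyxyxyy  (last char: 'y')
  sorted[3] = xxyxyxyyxxy$yxyyxyyx  (last char: 'x')
  sorted[4] = xy$yxyyxyyxxxyxyxyyx  (last char: 'x')
  sorted[5] = xyxyxyyxxy$yxyyxyyxx  (last char: 'x')
  sorted[6] = xyxyyxxy$yxyyxyyxxxy  (last char: 'y')
  sorted[7] = xyyxxxyxyxyyxxy$yxyy  (last char: 'y')
  sorted[8] = xyyxxy$yxyyxyyxxxyxy  (last char: 'y')
  sorted[9] = xyyxyyxxxyxyxyyxxy$y  (last char: 'y')
  sorted[10] = y$yxyyxyyxxxyxyxyyxx  (last char: 'x')
  sorted[11] = yxxxyxyxyyxxy$yxyyxy  (last char: 'y')
  sorted[12] = yxxy$yxyyxyyxxxyxyxy  (last char: 'y')
  sorted[13] = yxyxyyxxy$yxyyxyyxxx  (last char: 'x')
  sorted[14] = yxyyxxxyxyxyyxxy$yxy  (last char: 'y')
  sorted[15] = yxyyxxy$yxyyxyyxxxyx  (last char: 'x')
  sorted[16] = yxyyxyyxxxyxyxyyxxy$  (last char: '$')
  sorted[17] = yyxxxyxyxyyxxy$yxyyx  (last char: 'x')
  sorted[18] = yyxxy$yxyyxyyxxxyxyx  (last char: 'x')
  sorted[19] = yyxyyxxxyxyxyyxxy$yx  (last char: 'x')
Last column: yyyxxxyyyyxyyxyx$xxx
Original string S is at sorted index 16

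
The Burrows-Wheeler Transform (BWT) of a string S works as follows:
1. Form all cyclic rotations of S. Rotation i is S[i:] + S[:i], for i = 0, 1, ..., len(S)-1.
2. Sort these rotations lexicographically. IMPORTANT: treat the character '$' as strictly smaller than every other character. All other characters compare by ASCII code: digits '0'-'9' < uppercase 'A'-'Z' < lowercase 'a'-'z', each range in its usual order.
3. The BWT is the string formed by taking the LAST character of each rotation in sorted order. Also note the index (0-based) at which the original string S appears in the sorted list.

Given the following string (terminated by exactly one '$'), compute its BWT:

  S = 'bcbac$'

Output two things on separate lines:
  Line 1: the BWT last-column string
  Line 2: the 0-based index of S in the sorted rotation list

All 6 rotations (rotation i = S[i:]+S[:i]):
  rot[0] = bcbac$
  rot[1] = cbac$b
  rot[2] = bac$bc
  rot[3] = ac$bcb
  rot[4] = c$bcba
  rot[5] = $bcbac
Sorted (with $ < everything):
  sorted[0] = $bcbac  (last char: 'c')
  sorted[1] = ac$bcb  (last char: 'b')
  sorted[2] = bac$bc  (last char: 'c')
  sorted[3] = bcbac$  (last char: '$')
  sorted[4] = c$bcba  (last char: 'a')
  sorted[5] = cbac$b  (last char: 'b')
Last column: cbc$ab
Original string S is at sorted index 3

Answer: cbc$ab
3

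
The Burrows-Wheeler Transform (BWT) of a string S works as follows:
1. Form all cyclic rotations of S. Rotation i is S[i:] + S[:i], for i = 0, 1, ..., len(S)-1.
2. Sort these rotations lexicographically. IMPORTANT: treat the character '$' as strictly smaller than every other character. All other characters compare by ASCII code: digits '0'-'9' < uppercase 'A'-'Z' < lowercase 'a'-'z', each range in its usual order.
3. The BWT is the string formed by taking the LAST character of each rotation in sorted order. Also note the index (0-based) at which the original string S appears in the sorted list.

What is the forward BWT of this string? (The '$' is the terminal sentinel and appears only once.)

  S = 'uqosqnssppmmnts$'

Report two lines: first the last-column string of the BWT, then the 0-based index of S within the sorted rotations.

Answer: spmqmqpssutsonn$
15

Derivation:
All 16 rotations (rotation i = S[i:]+S[:i]):
  rot[0] = uqosqnssppmmnts$
  rot[1] = qosqnssppmmnts$u
  rot[2] = osqnssppmmnts$uq
  rot[3] = sqnssppmmnts$uqo
  rot[4] = qnssppmmnts$uqos
  rot[5] = nssppmmnts$uqosq
  rot[6] = ssppmmnts$uqosqn
  rot[7] = sppmmnts$uqosqns
  rot[8] = ppmmnts$uqosqnss
  rot[9] = pmmnts$uqosqnssp
  rot[10] = mmnts$uqosqnsspp
  rot[11] = mnts$uqosqnssppm
  rot[12] = nts$uqosqnssppmm
  rot[13] = ts$uqosqnssppmmn
  rot[14] = s$uqosqnssppmmnt
  rot[15] = $uqosqnssppmmnts
Sorted (with $ < everything):
  sorted[0] = $uqosqnssppmmnts  (last char: 's')
  sorted[1] = mmnts$uqosqnsspp  (last char: 'p')
  sorted[2] = mnts$uqosqnssppm  (last char: 'm')
  sorted[3] = nssppmmnts$uqosq  (last char: 'q')
  sorted[4] = nts$uqosqnssppmm  (last char: 'm')
  sorted[5] = osqnssppmmnts$uq  (last char: 'q')
  sorted[6] = pmmnts$uqosqnssp  (last char: 'p')
  sorted[7] = ppmmnts$uqosqnss  (last char: 's')
  sorted[8] = qnssppmmnts$uqos  (last char: 's')
  sorted[9] = qosqnssppmmnts$u  (last char: 'u')
  sorted[10] = s$uqosqnssppmmnt  (last char: 't')
  sorted[11] = sppmmnts$uqosqns  (last char: 's')
  sorted[12] = sqnssppmmnts$uqo  (last char: 'o')
  sorted[13] = ssppmmnts$uqosqn  (last char: 'n')
  sorted[14] = ts$uqosqnssppmmn  (last char: 'n')
  sorted[15] = uqosqnssppmmnts$  (last char: '$')
Last column: spmqmqpssutsonn$
Original string S is at sorted index 15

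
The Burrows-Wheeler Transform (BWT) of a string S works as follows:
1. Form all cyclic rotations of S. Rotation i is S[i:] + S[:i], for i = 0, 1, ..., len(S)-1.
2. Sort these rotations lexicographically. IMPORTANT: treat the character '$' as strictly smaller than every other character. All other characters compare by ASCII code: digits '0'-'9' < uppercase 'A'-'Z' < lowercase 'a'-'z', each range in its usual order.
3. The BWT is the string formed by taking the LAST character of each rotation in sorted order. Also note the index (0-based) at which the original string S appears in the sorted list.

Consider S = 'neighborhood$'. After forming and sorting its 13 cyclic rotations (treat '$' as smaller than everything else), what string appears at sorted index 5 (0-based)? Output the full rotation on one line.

Answer: hborhood$neig

Derivation:
All 13 rotations (rotation i = S[i:]+S[:i]):
  rot[0] = neighborhood$
  rot[1] = eighborhood$n
  rot[2] = ighborhood$ne
  rot[3] = ghborhood$nei
  rot[4] = hborhood$neig
  rot[5] = borhood$neigh
  rot[6] = orhood$neighb
  rot[7] = rhood$neighbo
  rot[8] = hood$neighbor
  rot[9] = ood$neighborh
  rot[10] = od$neighborho
  rot[11] = d$neighborhoo
  rot[12] = $neighborhood
Sorted (with $ < everything):
  sorted[0] = $neighborhood
  sorted[1] = borhood$neigh
  sorted[2] = d$neighborhoo
  sorted[3] = eighborhood$n
  sorted[4] = ghborhood$nei
  sorted[5] = hborhood$neig
  sorted[6] = hood$neighbor
  sorted[7] = ighborhood$ne
  sorted[8] = neighborhood$
  sorted[9] = od$neighborho
  sorted[10] = ood$neighborh
  sorted[11] = orhood$neighb
  sorted[12] = rhood$neighbo
sorted[5] = hborhood$neig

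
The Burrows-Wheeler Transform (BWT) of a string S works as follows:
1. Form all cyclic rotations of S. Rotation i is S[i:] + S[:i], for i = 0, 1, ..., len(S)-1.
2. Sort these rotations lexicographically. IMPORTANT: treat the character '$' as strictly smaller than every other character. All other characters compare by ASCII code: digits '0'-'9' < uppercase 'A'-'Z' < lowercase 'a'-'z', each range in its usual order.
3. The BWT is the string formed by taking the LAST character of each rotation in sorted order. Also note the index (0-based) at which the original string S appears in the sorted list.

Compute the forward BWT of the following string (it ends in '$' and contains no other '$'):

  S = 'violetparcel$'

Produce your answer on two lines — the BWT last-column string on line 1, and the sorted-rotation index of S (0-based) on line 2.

All 13 rotations (rotation i = S[i:]+S[:i]):
  rot[0] = violetparcel$
  rot[1] = ioletparcel$v
  rot[2] = oletparcel$vi
  rot[3] = letparcel$vio
  rot[4] = etparcel$viol
  rot[5] = tparcel$viole
  rot[6] = parcel$violet
  rot[7] = arcel$violetp
  rot[8] = rcel$violetpa
  rot[9] = cel$violetpar
  rot[10] = el$violetparc
  rot[11] = l$violetparce
  rot[12] = $violetparcel
Sorted (with $ < everything):
  sorted[0] = $violetparcel  (last char: 'l')
  sorted[1] = arcel$violetp  (last char: 'p')
  sorted[2] = cel$violetpar  (last char: 'r')
  sorted[3] = el$violetparc  (last char: 'c')
  sorted[4] = etparcel$viol  (last char: 'l')
  sorted[5] = ioletparcel$v  (last char: 'v')
  sorted[6] = l$violetparce  (last char: 'e')
  sorted[7] = letparcel$vio  (last char: 'o')
  sorted[8] = oletparcel$vi  (last char: 'i')
  sorted[9] = parcel$violet  (last char: 't')
  sorted[10] = rcel$violetpa  (last char: 'a')
  sorted[11] = tparcel$viole  (last char: 'e')
  sorted[12] = violetparcel$  (last char: '$')
Last column: lprclveoitae$
Original string S is at sorted index 12

Answer: lprclveoitae$
12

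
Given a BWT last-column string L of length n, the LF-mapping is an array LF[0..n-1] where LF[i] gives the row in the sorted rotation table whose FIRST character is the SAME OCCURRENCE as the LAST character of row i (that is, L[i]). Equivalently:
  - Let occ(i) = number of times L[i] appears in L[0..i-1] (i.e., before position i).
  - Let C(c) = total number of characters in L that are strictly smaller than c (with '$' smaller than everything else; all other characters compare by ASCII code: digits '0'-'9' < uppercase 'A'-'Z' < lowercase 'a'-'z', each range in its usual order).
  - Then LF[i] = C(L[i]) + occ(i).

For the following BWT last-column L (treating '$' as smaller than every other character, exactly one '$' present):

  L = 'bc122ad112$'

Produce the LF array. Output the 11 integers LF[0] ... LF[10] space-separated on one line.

Char counts: '$':1, '1':3, '2':3, 'a':1, 'b':1, 'c':1, 'd':1
C (first-col start): C('$')=0, C('1')=1, C('2')=4, C('a')=7, C('b')=8, C('c')=9, C('d')=10
L[0]='b': occ=0, LF[0]=C('b')+0=8+0=8
L[1]='c': occ=0, LF[1]=C('c')+0=9+0=9
L[2]='1': occ=0, LF[2]=C('1')+0=1+0=1
L[3]='2': occ=0, LF[3]=C('2')+0=4+0=4
L[4]='2': occ=1, LF[4]=C('2')+1=4+1=5
L[5]='a': occ=0, LF[5]=C('a')+0=7+0=7
L[6]='d': occ=0, LF[6]=C('d')+0=10+0=10
L[7]='1': occ=1, LF[7]=C('1')+1=1+1=2
L[8]='1': occ=2, LF[8]=C('1')+2=1+2=3
L[9]='2': occ=2, LF[9]=C('2')+2=4+2=6
L[10]='$': occ=0, LF[10]=C('$')+0=0+0=0

Answer: 8 9 1 4 5 7 10 2 3 6 0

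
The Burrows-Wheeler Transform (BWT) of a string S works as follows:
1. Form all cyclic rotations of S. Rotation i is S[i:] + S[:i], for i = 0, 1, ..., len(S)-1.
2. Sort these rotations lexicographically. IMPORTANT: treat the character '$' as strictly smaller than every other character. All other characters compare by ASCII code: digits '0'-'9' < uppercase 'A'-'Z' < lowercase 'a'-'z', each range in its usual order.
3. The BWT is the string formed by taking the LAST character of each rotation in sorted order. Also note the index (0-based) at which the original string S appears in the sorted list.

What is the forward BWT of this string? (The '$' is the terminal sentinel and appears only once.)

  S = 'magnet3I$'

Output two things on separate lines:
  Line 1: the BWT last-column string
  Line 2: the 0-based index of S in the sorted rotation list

All 9 rotations (rotation i = S[i:]+S[:i]):
  rot[0] = magnet3I$
  rot[1] = agnet3I$m
  rot[2] = gnet3I$ma
  rot[3] = net3I$mag
  rot[4] = et3I$magn
  rot[5] = t3I$magne
  rot[6] = 3I$magnet
  rot[7] = I$magnet3
  rot[8] = $magnet3I
Sorted (with $ < everything):
  sorted[0] = $magnet3I  (last char: 'I')
  sorted[1] = 3I$magnet  (last char: 't')
  sorted[2] = I$magnet3  (last char: '3')
  sorted[3] = agnet3I$m  (last char: 'm')
  sorted[4] = et3I$magn  (last char: 'n')
  sorted[5] = gnet3I$ma  (last char: 'a')
  sorted[6] = magnet3I$  (last char: '$')
  sorted[7] = net3I$mag  (last char: 'g')
  sorted[8] = t3I$magne  (last char: 'e')
Last column: It3mna$ge
Original string S is at sorted index 6

Answer: It3mna$ge
6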